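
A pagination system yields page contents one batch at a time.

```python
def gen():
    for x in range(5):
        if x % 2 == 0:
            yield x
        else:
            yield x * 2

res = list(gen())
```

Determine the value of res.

Step 1: For each x in range(5), yield x if even, else x*2:
  x=0 (even): yield 0
  x=1 (odd): yield 1*2 = 2
  x=2 (even): yield 2
  x=3 (odd): yield 3*2 = 6
  x=4 (even): yield 4
Therefore res = [0, 2, 2, 6, 4].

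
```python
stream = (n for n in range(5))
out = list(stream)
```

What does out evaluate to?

Step 1: Generator expression iterates range(5): [0, 1, 2, 3, 4].
Step 2: list() collects all values.
Therefore out = [0, 1, 2, 3, 4].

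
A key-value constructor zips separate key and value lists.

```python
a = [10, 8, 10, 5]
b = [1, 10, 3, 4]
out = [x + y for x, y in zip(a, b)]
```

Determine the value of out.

Step 1: Add corresponding elements:
  10 + 1 = 11
  8 + 10 = 18
  10 + 3 = 13
  5 + 4 = 9
Therefore out = [11, 18, 13, 9].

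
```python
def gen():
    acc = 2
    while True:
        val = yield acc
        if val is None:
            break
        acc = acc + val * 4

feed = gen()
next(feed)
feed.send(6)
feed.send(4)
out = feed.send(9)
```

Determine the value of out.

Step 1: next() -> yield acc=2.
Step 2: send(6) -> val=6, acc = 2 + 6*4 = 26, yield 26.
Step 3: send(4) -> val=4, acc = 26 + 4*4 = 42, yield 42.
Step 4: send(9) -> val=9, acc = 42 + 9*4 = 78, yield 78.
Therefore out = 78.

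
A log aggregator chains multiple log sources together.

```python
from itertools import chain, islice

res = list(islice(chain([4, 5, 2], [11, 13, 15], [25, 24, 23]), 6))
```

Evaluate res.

Step 1: chain([4, 5, 2], [11, 13, 15], [25, 24, 23]) = [4, 5, 2, 11, 13, 15, 25, 24, 23].
Step 2: islice takes first 6 elements: [4, 5, 2, 11, 13, 15].
Therefore res = [4, 5, 2, 11, 13, 15].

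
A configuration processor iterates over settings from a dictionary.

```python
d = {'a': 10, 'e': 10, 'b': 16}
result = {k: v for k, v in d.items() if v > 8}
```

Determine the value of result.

Step 1: Filter items where value > 8:
  'a': 10 > 8: kept
  'e': 10 > 8: kept
  'b': 16 > 8: kept
Therefore result = {'a': 10, 'e': 10, 'b': 16}.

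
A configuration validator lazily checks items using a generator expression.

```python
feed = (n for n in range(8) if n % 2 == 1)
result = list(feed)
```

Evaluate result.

Step 1: Filter range(8) keeping only odd values:
  n=0: even, excluded
  n=1: odd, included
  n=2: even, excluded
  n=3: odd, included
  n=4: even, excluded
  n=5: odd, included
  n=6: even, excluded
  n=7: odd, included
Therefore result = [1, 3, 5, 7].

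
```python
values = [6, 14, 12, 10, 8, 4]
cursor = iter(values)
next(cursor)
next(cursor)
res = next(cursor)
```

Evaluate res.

Step 1: Create iterator over [6, 14, 12, 10, 8, 4].
Step 2: next() consumes 6.
Step 3: next() consumes 14.
Step 4: next() returns 12.
Therefore res = 12.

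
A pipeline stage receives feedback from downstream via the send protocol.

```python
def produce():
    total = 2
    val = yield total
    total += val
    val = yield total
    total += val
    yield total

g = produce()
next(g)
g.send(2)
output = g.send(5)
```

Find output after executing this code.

Step 1: next() -> yield total=2.
Step 2: send(2) -> val=2, total = 2+2 = 4, yield 4.
Step 3: send(5) -> val=5, total = 4+5 = 9, yield 9.
Therefore output = 9.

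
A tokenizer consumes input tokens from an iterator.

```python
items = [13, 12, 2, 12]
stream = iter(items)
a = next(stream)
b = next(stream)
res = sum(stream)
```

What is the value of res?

Step 1: Create iterator over [13, 12, 2, 12].
Step 2: a = next() = 13, b = next() = 12.
Step 3: sum() of remaining [2, 12] = 14.
Therefore res = 14.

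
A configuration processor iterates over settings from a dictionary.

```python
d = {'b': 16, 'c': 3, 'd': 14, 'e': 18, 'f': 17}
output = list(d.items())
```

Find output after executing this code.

Step 1: d.items() returns (key, value) pairs in insertion order.
Therefore output = [('b', 16), ('c', 3), ('d', 14), ('e', 18), ('f', 17)].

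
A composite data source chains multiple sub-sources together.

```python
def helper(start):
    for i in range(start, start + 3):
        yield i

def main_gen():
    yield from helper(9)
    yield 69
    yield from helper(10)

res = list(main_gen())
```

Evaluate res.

Step 1: main_gen() delegates to helper(9):
  yield 9
  yield 10
  yield 11
Step 2: yield 69
Step 3: Delegates to helper(10):
  yield 10
  yield 11
  yield 12
Therefore res = [9, 10, 11, 69, 10, 11, 12].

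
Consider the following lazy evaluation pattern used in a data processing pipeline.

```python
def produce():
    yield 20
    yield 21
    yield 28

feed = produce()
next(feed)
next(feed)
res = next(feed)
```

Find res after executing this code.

Step 1: produce() creates a generator.
Step 2: next(feed) yields 20 (consumed and discarded).
Step 3: next(feed) yields 21 (consumed and discarded).
Step 4: next(feed) yields 28, assigned to res.
Therefore res = 28.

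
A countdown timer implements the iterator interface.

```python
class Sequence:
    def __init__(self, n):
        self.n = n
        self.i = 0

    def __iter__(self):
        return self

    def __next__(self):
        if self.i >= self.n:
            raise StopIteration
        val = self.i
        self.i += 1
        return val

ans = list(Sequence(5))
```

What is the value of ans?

Step 1: Sequence(5) creates an iterator counting 0 to 4.
Step 2: list() consumes all values: [0, 1, 2, 3, 4].
Therefore ans = [0, 1, 2, 3, 4].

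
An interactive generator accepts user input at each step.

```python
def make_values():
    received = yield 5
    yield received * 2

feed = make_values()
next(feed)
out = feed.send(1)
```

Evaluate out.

Step 1: next(feed) advances to first yield, producing 5.
Step 2: send(1) resumes, received = 1.
Step 3: yield received * 2 = 1 * 2 = 2.
Therefore out = 2.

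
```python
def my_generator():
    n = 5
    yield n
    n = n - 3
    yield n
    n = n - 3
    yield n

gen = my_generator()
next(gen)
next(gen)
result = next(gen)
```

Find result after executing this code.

Step 1: Trace through generator execution:
  Yield 1: n starts at 5, yield 5
  Yield 2: n = 5 - 3 = 2, yield 2
  Yield 3: n = 2 - 3 = -1, yield -1
Step 2: First next() gets 5, second next() gets the second value, third next() yields -1.
Therefore result = -1.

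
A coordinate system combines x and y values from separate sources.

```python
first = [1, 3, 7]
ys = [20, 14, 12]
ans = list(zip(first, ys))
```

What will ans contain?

Step 1: zip pairs elements at same index:
  Index 0: (1, 20)
  Index 1: (3, 14)
  Index 2: (7, 12)
Therefore ans = [(1, 20), (3, 14), (7, 12)].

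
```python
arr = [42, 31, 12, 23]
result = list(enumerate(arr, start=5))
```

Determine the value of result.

Step 1: enumerate with start=5:
  (5, 42)
  (6, 31)
  (7, 12)
  (8, 23)
Therefore result = [(5, 42), (6, 31), (7, 12), (8, 23)].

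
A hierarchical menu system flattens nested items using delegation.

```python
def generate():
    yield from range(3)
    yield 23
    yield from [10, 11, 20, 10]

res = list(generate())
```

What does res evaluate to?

Step 1: Trace yields in order:
  yield 0
  yield 1
  yield 2
  yield 23
  yield 10
  yield 11
  yield 20
  yield 10
Therefore res = [0, 1, 2, 23, 10, 11, 20, 10].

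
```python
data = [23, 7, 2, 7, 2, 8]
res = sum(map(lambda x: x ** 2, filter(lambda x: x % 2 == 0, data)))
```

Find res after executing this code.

Step 1: Filter even numbers from [23, 7, 2, 7, 2, 8]: [2, 2, 8]
Step 2: Square each: [4, 4, 64]
Step 3: Sum = 72.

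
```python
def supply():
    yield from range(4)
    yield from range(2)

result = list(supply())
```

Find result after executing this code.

Step 1: Trace yields in order:
  yield 0
  yield 1
  yield 2
  yield 3
  yield 0
  yield 1
Therefore result = [0, 1, 2, 3, 0, 1].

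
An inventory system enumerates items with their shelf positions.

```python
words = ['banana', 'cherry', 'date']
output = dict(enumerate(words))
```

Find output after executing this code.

Step 1: enumerate pairs indices with words:
  0 -> 'banana'
  1 -> 'cherry'
  2 -> 'date'
Therefore output = {0: 'banana', 1: 'cherry', 2: 'date'}.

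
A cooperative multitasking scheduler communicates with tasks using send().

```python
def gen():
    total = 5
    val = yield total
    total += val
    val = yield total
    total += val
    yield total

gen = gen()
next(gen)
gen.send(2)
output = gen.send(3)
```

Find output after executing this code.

Step 1: next() -> yield total=5.
Step 2: send(2) -> val=2, total = 5+2 = 7, yield 7.
Step 3: send(3) -> val=3, total = 7+3 = 10, yield 10.
Therefore output = 10.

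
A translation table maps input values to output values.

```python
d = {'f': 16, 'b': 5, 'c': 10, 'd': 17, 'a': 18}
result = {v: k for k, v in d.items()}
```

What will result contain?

Step 1: Invert dict (swap keys and values):
  'f': 16 -> 16: 'f'
  'b': 5 -> 5: 'b'
  'c': 10 -> 10: 'c'
  'd': 17 -> 17: 'd'
  'a': 18 -> 18: 'a'
Therefore result = {16: 'f', 5: 'b', 10: 'c', 17: 'd', 18: 'a'}.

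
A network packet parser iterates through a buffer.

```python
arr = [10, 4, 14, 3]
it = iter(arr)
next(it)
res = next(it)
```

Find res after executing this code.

Step 1: Create iterator over [10, 4, 14, 3].
Step 2: next() consumes 10.
Step 3: next() returns 4.
Therefore res = 4.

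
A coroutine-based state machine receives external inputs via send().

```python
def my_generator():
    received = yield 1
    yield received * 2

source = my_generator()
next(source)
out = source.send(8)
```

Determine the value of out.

Step 1: next(source) advances to first yield, producing 1.
Step 2: send(8) resumes, received = 8.
Step 3: yield received * 2 = 8 * 2 = 16.
Therefore out = 16.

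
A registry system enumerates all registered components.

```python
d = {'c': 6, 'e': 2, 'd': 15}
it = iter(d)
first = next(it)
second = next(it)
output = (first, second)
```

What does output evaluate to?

Step 1: iter(d) iterates over keys: ['c', 'e', 'd'].
Step 2: first = next(it) = 'c', second = next(it) = 'e'.
Therefore output = ('c', 'e').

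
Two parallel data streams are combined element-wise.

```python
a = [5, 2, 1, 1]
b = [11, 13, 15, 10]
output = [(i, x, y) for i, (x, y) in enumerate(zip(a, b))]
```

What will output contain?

Step 1: enumerate(zip(a, b)) gives index with paired elements:
  i=0: (5, 11)
  i=1: (2, 13)
  i=2: (1, 15)
  i=3: (1, 10)
Therefore output = [(0, 5, 11), (1, 2, 13), (2, 1, 15), (3, 1, 10)].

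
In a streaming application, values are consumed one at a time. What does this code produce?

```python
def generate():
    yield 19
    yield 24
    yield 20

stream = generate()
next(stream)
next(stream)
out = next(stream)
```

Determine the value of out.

Step 1: generate() creates a generator.
Step 2: next(stream) yields 19 (consumed and discarded).
Step 3: next(stream) yields 24 (consumed and discarded).
Step 4: next(stream) yields 20, assigned to out.
Therefore out = 20.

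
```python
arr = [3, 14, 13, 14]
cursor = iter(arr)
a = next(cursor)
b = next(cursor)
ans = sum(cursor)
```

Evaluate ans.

Step 1: Create iterator over [3, 14, 13, 14].
Step 2: a = next() = 3, b = next() = 14.
Step 3: sum() of remaining [13, 14] = 27.
Therefore ans = 27.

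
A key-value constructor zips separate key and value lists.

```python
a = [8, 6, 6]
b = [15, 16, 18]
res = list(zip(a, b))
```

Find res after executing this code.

Step 1: zip pairs elements at same index:
  Index 0: (8, 15)
  Index 1: (6, 16)
  Index 2: (6, 18)
Therefore res = [(8, 15), (6, 16), (6, 18)].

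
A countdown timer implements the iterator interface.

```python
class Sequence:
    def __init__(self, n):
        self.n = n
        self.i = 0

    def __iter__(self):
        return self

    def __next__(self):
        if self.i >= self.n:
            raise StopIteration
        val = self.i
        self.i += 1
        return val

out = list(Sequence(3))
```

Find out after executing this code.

Step 1: Sequence(3) creates an iterator counting 0 to 2.
Step 2: list() consumes all values: [0, 1, 2].
Therefore out = [0, 1, 2].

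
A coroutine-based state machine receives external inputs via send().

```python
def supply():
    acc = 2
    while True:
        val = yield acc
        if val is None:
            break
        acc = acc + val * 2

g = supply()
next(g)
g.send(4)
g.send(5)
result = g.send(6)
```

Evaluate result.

Step 1: next() -> yield acc=2.
Step 2: send(4) -> val=4, acc = 2 + 4*2 = 10, yield 10.
Step 3: send(5) -> val=5, acc = 10 + 5*2 = 20, yield 20.
Step 4: send(6) -> val=6, acc = 20 + 6*2 = 32, yield 32.
Therefore result = 32.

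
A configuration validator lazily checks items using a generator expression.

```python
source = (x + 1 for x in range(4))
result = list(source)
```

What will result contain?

Step 1: For each x in range(4), compute x+1:
  x=0: 0+1 = 1
  x=1: 1+1 = 2
  x=2: 2+1 = 3
  x=3: 3+1 = 4
Therefore result = [1, 2, 3, 4].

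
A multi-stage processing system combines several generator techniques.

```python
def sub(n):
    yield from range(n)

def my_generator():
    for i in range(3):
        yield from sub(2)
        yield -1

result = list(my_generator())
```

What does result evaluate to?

Step 1: For each i in range(3):
  i=0: yield from sub(2) -> [0, 1], then yield -1
  i=1: yield from sub(2) -> [0, 1], then yield -1
  i=2: yield from sub(2) -> [0, 1], then yield -1
Therefore result = [0, 1, -1, 0, 1, -1, 0, 1, -1].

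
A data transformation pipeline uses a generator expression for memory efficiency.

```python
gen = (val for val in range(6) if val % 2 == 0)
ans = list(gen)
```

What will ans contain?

Step 1: Filter range(6) keeping only even values:
  val=0: even, included
  val=1: odd, excluded
  val=2: even, included
  val=3: odd, excluded
  val=4: even, included
  val=5: odd, excluded
Therefore ans = [0, 2, 4].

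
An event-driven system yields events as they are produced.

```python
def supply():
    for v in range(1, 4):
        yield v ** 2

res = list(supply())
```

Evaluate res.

Step 1: For each v in range(1, 4), yield v**2:
  v=1: yield 1**2 = 1
  v=2: yield 2**2 = 4
  v=3: yield 3**2 = 9
Therefore res = [1, 4, 9].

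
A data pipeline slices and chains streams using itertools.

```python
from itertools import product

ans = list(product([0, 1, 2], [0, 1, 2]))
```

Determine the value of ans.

Step 1: product([0, 1, 2], [0, 1, 2]) gives all pairs:
  (0, 0)
  (0, 1)
  (0, 2)
  (1, 0)
  (1, 1)
  (1, 2)
  (2, 0)
  (2, 1)
  (2, 2)
Therefore ans = [(0, 0), (0, 1), (0, 2), (1, 0), (1, 1), (1, 2), (2, 0), (2, 1), (2, 2)].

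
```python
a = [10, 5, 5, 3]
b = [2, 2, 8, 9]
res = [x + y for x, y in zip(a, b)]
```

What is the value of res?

Step 1: Add corresponding elements:
  10 + 2 = 12
  5 + 2 = 7
  5 + 8 = 13
  3 + 9 = 12
Therefore res = [12, 7, 13, 12].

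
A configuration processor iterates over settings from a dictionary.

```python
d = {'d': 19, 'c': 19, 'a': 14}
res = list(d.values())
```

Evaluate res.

Step 1: d.values() returns the dictionary values in insertion order.
Therefore res = [19, 19, 14].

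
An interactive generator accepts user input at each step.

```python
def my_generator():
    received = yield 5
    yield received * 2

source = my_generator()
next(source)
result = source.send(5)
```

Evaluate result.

Step 1: next(source) advances to first yield, producing 5.
Step 2: send(5) resumes, received = 5.
Step 3: yield received * 2 = 5 * 2 = 10.
Therefore result = 10.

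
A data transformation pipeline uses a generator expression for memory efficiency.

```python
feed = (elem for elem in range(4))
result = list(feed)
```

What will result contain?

Step 1: Generator expression iterates range(4): [0, 1, 2, 3].
Step 2: list() collects all values.
Therefore result = [0, 1, 2, 3].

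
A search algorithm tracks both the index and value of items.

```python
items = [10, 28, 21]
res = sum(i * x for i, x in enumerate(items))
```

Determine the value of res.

Step 1: Compute i * x for each (i, x) in enumerate([10, 28, 21]):
  i=0, x=10: 0*10 = 0
  i=1, x=28: 1*28 = 28
  i=2, x=21: 2*21 = 42
Step 2: sum = 0 + 28 + 42 = 70.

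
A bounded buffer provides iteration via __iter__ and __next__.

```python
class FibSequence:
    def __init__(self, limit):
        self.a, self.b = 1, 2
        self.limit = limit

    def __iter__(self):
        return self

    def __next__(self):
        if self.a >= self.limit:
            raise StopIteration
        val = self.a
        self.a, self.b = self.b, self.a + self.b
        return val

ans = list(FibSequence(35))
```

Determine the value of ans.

Step 1: Fibonacci-like sequence (a=1, b=2) until >= 35:
  Yield 1, then a,b = 2,3
  Yield 2, then a,b = 3,5
  Yield 3, then a,b = 5,8
  Yield 5, then a,b = 8,13
  Yield 8, then a,b = 13,21
  Yield 13, then a,b = 21,34
  Yield 21, then a,b = 34,55
  Yield 34, then a,b = 55,89
Step 2: 55 >= 35, stop.
Therefore ans = [1, 2, 3, 5, 8, 13, 21, 34].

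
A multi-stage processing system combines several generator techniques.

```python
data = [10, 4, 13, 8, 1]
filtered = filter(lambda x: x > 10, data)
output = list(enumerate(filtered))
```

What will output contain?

Step 1: Filter [10, 4, 13, 8, 1] for > 10: [13].
Step 2: enumerate re-indexes from 0: [(0, 13)].
Therefore output = [(0, 13)].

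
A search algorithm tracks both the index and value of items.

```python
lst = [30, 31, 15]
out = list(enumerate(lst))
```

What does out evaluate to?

Step 1: enumerate pairs each element with its index:
  (0, 30)
  (1, 31)
  (2, 15)
Therefore out = [(0, 30), (1, 31), (2, 15)].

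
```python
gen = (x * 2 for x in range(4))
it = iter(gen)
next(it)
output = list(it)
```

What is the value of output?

Step 1: Generator produces [0, 2, 4, 6].
Step 2: next(it) consumes first element (0).
Step 3: list(it) collects remaining: [2, 4, 6].
Therefore output = [2, 4, 6].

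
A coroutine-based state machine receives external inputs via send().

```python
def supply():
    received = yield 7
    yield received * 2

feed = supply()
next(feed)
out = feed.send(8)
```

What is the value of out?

Step 1: next(feed) advances to first yield, producing 7.
Step 2: send(8) resumes, received = 8.
Step 3: yield received * 2 = 8 * 2 = 16.
Therefore out = 16.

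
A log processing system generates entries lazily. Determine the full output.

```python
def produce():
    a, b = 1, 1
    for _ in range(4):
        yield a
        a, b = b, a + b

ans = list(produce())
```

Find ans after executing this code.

Step 1: Fibonacci-like sequence starting with a=1, b=1:
  Iteration 1: yield a=1, then a,b = 1,2
  Iteration 2: yield a=1, then a,b = 2,3
  Iteration 3: yield a=2, then a,b = 3,5
  Iteration 4: yield a=3, then a,b = 5,8
Therefore ans = [1, 1, 2, 3].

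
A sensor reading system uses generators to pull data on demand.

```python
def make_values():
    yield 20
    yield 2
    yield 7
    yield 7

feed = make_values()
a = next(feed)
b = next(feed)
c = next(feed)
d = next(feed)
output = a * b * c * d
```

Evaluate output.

Step 1: Create generator and consume all values:
  a = next(feed) = 20
  b = next(feed) = 2
  c = next(feed) = 7
  d = next(feed) = 7
Step 2: output = 20 * 2 * 7 * 7 = 1960.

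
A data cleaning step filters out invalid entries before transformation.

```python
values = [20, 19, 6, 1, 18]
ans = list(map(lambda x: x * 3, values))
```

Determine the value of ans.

Step 1: Apply lambda x: x * 3 to each element:
  20 -> 60
  19 -> 57
  6 -> 18
  1 -> 3
  18 -> 54
Therefore ans = [60, 57, 18, 3, 54].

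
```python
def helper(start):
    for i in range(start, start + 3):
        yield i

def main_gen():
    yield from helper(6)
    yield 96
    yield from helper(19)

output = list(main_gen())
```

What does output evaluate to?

Step 1: main_gen() delegates to helper(6):
  yield 6
  yield 7
  yield 8
Step 2: yield 96
Step 3: Delegates to helper(19):
  yield 19
  yield 20
  yield 21
Therefore output = [6, 7, 8, 96, 19, 20, 21].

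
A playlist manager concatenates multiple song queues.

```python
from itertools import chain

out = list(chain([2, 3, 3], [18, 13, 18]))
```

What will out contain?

Step 1: chain() concatenates iterables: [2, 3, 3] + [18, 13, 18].
Therefore out = [2, 3, 3, 18, 13, 18].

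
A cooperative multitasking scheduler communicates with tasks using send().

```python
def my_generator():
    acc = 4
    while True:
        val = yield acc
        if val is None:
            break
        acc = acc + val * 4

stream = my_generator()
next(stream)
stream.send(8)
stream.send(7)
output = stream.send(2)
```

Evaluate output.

Step 1: next() -> yield acc=4.
Step 2: send(8) -> val=8, acc = 4 + 8*4 = 36, yield 36.
Step 3: send(7) -> val=7, acc = 36 + 7*4 = 64, yield 64.
Step 4: send(2) -> val=2, acc = 64 + 2*4 = 72, yield 72.
Therefore output = 72.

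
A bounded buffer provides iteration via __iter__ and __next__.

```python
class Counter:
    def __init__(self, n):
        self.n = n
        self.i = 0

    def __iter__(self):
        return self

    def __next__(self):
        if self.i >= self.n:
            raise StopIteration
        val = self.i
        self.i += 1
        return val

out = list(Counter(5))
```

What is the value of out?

Step 1: Counter(5) creates an iterator counting 0 to 4.
Step 2: list() consumes all values: [0, 1, 2, 3, 4].
Therefore out = [0, 1, 2, 3, 4].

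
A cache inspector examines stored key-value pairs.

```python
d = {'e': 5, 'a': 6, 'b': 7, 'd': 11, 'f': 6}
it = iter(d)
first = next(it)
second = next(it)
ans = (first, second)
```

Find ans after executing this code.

Step 1: iter(d) iterates over keys: ['e', 'a', 'b', 'd', 'f'].
Step 2: first = next(it) = 'e', second = next(it) = 'a'.
Therefore ans = ('e', 'a').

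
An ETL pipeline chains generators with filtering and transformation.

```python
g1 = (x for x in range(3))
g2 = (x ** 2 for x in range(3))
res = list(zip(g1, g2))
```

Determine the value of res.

Step 1: g1 produces [0, 1, 2].
Step 2: g2 produces [0, 1, 4].
Step 3: zip pairs them: [(0, 0), (1, 1), (2, 4)].
Therefore res = [(0, 0), (1, 1), (2, 4)].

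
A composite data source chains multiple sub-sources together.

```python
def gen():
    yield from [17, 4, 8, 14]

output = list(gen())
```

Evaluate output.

Step 1: yield from delegates to the iterable, yielding each element.
Step 2: Collected values: [17, 4, 8, 14].
Therefore output = [17, 4, 8, 14].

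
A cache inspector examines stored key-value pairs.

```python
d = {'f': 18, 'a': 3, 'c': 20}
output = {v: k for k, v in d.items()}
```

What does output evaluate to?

Step 1: Invert dict (swap keys and values):
  'f': 18 -> 18: 'f'
  'a': 3 -> 3: 'a'
  'c': 20 -> 20: 'c'
Therefore output = {18: 'f', 3: 'a', 20: 'c'}.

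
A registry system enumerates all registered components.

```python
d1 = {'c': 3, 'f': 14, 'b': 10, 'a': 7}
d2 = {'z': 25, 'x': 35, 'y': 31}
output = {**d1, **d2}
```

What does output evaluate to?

Step 1: Merge d1 and d2 (d2 values override on key conflicts).
Step 2: d1 has keys ['c', 'f', 'b', 'a'], d2 has keys ['z', 'x', 'y'].
Therefore output = {'c': 3, 'f': 14, 'b': 10, 'a': 7, 'z': 25, 'x': 35, 'y': 31}.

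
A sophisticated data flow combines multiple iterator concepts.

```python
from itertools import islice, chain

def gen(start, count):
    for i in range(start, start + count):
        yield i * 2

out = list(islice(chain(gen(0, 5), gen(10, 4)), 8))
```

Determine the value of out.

Step 1: gen(0, 5) yields [0, 2, 4, 6, 8].
Step 2: gen(10, 4) yields [20, 22, 24, 26].
Step 3: chain concatenates: [0, 2, 4, 6, 8, 20, 22, 24, 26].
Step 4: islice takes first 8: [0, 2, 4, 6, 8, 20, 22, 24].
Therefore out = [0, 2, 4, 6, 8, 20, 22, 24].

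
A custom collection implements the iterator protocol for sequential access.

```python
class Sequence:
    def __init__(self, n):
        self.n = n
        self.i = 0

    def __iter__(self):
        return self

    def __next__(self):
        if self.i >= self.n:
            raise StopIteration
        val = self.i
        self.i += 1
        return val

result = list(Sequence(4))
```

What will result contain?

Step 1: Sequence(4) creates an iterator counting 0 to 3.
Step 2: list() consumes all values: [0, 1, 2, 3].
Therefore result = [0, 1, 2, 3].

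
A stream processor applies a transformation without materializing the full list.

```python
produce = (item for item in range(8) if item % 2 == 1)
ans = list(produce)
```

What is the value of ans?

Step 1: Filter range(8) keeping only odd values:
  item=0: even, excluded
  item=1: odd, included
  item=2: even, excluded
  item=3: odd, included
  item=4: even, excluded
  item=5: odd, included
  item=6: even, excluded
  item=7: odd, included
Therefore ans = [1, 3, 5, 7].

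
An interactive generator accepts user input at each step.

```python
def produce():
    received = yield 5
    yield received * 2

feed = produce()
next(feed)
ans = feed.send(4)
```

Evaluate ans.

Step 1: next(feed) advances to first yield, producing 5.
Step 2: send(4) resumes, received = 4.
Step 3: yield received * 2 = 4 * 2 = 8.
Therefore ans = 8.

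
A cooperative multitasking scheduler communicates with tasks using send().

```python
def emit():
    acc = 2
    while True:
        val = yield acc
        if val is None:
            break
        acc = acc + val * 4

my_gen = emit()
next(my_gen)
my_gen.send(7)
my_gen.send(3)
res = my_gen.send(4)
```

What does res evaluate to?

Step 1: next() -> yield acc=2.
Step 2: send(7) -> val=7, acc = 2 + 7*4 = 30, yield 30.
Step 3: send(3) -> val=3, acc = 30 + 3*4 = 42, yield 42.
Step 4: send(4) -> val=4, acc = 42 + 4*4 = 58, yield 58.
Therefore res = 58.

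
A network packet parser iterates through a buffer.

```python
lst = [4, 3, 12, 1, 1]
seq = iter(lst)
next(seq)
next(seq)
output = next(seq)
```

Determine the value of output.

Step 1: Create iterator over [4, 3, 12, 1, 1].
Step 2: next() consumes 4.
Step 3: next() consumes 3.
Step 4: next() returns 12.
Therefore output = 12.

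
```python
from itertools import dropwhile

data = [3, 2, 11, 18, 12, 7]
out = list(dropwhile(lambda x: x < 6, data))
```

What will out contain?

Step 1: dropwhile drops elements while < 6:
  3 < 6: dropped
  2 < 6: dropped
  11: kept (dropping stopped)
Step 2: Remaining elements kept regardless of condition.
Therefore out = [11, 18, 12, 7].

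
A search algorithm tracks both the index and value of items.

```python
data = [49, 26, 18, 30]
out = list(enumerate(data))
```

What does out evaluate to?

Step 1: enumerate pairs each element with its index:
  (0, 49)
  (1, 26)
  (2, 18)
  (3, 30)
Therefore out = [(0, 49), (1, 26), (2, 18), (3, 30)].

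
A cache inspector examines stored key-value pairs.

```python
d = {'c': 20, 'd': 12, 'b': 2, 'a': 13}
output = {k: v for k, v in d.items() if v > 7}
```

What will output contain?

Step 1: Filter items where value > 7:
  'c': 20 > 7: kept
  'd': 12 > 7: kept
  'b': 2 <= 7: removed
  'a': 13 > 7: kept
Therefore output = {'c': 20, 'd': 12, 'a': 13}.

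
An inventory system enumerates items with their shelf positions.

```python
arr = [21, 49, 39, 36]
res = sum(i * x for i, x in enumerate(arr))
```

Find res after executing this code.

Step 1: Compute i * x for each (i, x) in enumerate([21, 49, 39, 36]):
  i=0, x=21: 0*21 = 0
  i=1, x=49: 1*49 = 49
  i=2, x=39: 2*39 = 78
  i=3, x=36: 3*36 = 108
Step 2: sum = 0 + 49 + 78 + 108 = 235.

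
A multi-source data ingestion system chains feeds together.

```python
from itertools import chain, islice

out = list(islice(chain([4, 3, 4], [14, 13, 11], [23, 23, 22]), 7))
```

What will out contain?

Step 1: chain([4, 3, 4], [14, 13, 11], [23, 23, 22]) = [4, 3, 4, 14, 13, 11, 23, 23, 22].
Step 2: islice takes first 7 elements: [4, 3, 4, 14, 13, 11, 23].
Therefore out = [4, 3, 4, 14, 13, 11, 23].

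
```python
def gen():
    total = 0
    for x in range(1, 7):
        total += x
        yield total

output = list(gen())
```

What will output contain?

Step 1: Generator accumulates running sum:
  x=1: total = 1, yield 1
  x=2: total = 3, yield 3
  x=3: total = 6, yield 6
  x=4: total = 10, yield 10
  x=5: total = 15, yield 15
  x=6: total = 21, yield 21
Therefore output = [1, 3, 6, 10, 15, 21].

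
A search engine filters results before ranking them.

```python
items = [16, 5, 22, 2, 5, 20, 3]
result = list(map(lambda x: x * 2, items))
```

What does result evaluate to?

Step 1: Apply lambda x: x * 2 to each element:
  16 -> 32
  5 -> 10
  22 -> 44
  2 -> 4
  5 -> 10
  20 -> 40
  3 -> 6
Therefore result = [32, 10, 44, 4, 10, 40, 6].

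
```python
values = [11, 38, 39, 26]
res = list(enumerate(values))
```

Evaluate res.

Step 1: enumerate pairs each element with its index:
  (0, 11)
  (1, 38)
  (2, 39)
  (3, 26)
Therefore res = [(0, 11), (1, 38), (2, 39), (3, 26)].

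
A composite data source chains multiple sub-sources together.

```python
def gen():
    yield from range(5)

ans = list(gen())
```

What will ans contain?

Step 1: yield from delegates to the iterable, yielding each element.
Step 2: Collected values: [0, 1, 2, 3, 4].
Therefore ans = [0, 1, 2, 3, 4].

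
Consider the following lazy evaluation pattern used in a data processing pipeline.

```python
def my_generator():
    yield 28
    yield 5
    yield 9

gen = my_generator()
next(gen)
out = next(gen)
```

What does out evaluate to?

Step 1: my_generator() creates a generator.
Step 2: next(gen) yields 28 (consumed and discarded).
Step 3: next(gen) yields 5, assigned to out.
Therefore out = 5.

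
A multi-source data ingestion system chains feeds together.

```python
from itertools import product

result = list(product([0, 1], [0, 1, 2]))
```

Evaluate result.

Step 1: product([0, 1], [0, 1, 2]) gives all pairs:
  (0, 0)
  (0, 1)
  (0, 2)
  (1, 0)
  (1, 1)
  (1, 2)
Therefore result = [(0, 0), (0, 1), (0, 2), (1, 0), (1, 1), (1, 2)].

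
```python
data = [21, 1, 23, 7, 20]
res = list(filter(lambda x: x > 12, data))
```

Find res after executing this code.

Step 1: Filter elements > 12:
  21: kept
  1: removed
  23: kept
  7: removed
  20: kept
Therefore res = [21, 23, 20].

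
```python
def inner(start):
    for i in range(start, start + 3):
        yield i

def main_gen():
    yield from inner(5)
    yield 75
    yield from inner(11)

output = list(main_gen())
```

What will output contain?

Step 1: main_gen() delegates to inner(5):
  yield 5
  yield 6
  yield 7
Step 2: yield 75
Step 3: Delegates to inner(11):
  yield 11
  yield 12
  yield 13
Therefore output = [5, 6, 7, 75, 11, 12, 13].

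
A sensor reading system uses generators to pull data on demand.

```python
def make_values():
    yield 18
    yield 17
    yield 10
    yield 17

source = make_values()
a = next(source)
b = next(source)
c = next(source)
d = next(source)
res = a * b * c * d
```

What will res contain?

Step 1: Create generator and consume all values:
  a = next(source) = 18
  b = next(source) = 17
  c = next(source) = 10
  d = next(source) = 17
Step 2: res = 18 * 17 * 10 * 17 = 52020.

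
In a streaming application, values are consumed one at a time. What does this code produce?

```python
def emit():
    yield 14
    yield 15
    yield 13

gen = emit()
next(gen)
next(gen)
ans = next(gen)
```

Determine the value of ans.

Step 1: emit() creates a generator.
Step 2: next(gen) yields 14 (consumed and discarded).
Step 3: next(gen) yields 15 (consumed and discarded).
Step 4: next(gen) yields 13, assigned to ans.
Therefore ans = 13.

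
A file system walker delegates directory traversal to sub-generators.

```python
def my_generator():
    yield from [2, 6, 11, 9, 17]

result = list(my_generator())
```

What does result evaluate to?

Step 1: yield from delegates to the iterable, yielding each element.
Step 2: Collected values: [2, 6, 11, 9, 17].
Therefore result = [2, 6, 11, 9, 17].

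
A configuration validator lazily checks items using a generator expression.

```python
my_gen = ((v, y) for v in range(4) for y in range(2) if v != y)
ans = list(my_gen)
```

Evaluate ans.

Step 1: Nested generator over range(4) x range(2) where v != y:
  (0, 0): excluded (v == y)
  (0, 1): included
  (1, 0): included
  (1, 1): excluded (v == y)
  (2, 0): included
  (2, 1): included
  (3, 0): included
  (3, 1): included
Therefore ans = [(0, 1), (1, 0), (2, 0), (2, 1), (3, 0), (3, 1)].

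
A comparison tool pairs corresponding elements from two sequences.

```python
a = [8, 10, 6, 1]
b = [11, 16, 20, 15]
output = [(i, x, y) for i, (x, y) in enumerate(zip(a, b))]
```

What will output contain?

Step 1: enumerate(zip(a, b)) gives index with paired elements:
  i=0: (8, 11)
  i=1: (10, 16)
  i=2: (6, 20)
  i=3: (1, 15)
Therefore output = [(0, 8, 11), (1, 10, 16), (2, 6, 20), (3, 1, 15)].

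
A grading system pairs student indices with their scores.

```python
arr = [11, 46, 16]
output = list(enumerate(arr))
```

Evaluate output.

Step 1: enumerate pairs each element with its index:
  (0, 11)
  (1, 46)
  (2, 16)
Therefore output = [(0, 11), (1, 46), (2, 16)].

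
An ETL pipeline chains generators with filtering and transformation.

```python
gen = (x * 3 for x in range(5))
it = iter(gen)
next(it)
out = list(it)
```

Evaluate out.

Step 1: Generator produces [0, 3, 6, 9, 12].
Step 2: next(it) consumes first element (0).
Step 3: list(it) collects remaining: [3, 6, 9, 12].
Therefore out = [3, 6, 9, 12].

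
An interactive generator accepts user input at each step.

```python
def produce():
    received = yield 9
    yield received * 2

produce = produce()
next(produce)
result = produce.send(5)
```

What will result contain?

Step 1: next(produce) advances to first yield, producing 9.
Step 2: send(5) resumes, received = 5.
Step 3: yield received * 2 = 5 * 2 = 10.
Therefore result = 10.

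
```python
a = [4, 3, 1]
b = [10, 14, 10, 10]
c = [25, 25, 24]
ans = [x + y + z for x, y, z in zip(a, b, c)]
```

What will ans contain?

Step 1: zip three lists (truncates to shortest, len=3):
  4 + 10 + 25 = 39
  3 + 14 + 25 = 42
  1 + 10 + 24 = 35
Therefore ans = [39, 42, 35].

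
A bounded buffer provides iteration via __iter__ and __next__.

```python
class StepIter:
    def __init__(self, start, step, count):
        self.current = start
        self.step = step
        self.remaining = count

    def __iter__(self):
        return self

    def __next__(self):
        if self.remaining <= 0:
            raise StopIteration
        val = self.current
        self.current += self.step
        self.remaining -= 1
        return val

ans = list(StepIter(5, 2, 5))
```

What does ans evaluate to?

Step 1: StepIter starts at 5, increments by 2, for 5 steps:
  Yield 5, then current += 2
  Yield 7, then current += 2
  Yield 9, then current += 2
  Yield 11, then current += 2
  Yield 13, then current += 2
Therefore ans = [5, 7, 9, 11, 13].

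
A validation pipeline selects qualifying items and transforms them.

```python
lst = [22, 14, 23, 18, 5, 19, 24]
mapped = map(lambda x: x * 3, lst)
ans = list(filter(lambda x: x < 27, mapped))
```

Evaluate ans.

Step 1: Map x * 3:
  22 -> 66
  14 -> 42
  23 -> 69
  18 -> 54
  5 -> 15
  19 -> 57
  24 -> 72
Step 2: Filter for < 27:
  66: removed
  42: removed
  69: removed
  54: removed
  15: kept
  57: removed
  72: removed
Therefore ans = [15].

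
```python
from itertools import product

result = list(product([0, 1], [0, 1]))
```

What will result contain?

Step 1: product([0, 1], [0, 1]) gives all pairs:
  (0, 0)
  (0, 1)
  (1, 0)
  (1, 1)
Therefore result = [(0, 0), (0, 1), (1, 0), (1, 1)].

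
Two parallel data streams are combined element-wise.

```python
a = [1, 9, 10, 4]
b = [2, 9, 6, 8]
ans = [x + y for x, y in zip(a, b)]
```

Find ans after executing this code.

Step 1: Add corresponding elements:
  1 + 2 = 3
  9 + 9 = 18
  10 + 6 = 16
  4 + 8 = 12
Therefore ans = [3, 18, 16, 12].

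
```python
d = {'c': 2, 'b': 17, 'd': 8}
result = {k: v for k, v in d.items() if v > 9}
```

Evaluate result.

Step 1: Filter items where value > 9:
  'c': 2 <= 9: removed
  'b': 17 > 9: kept
  'd': 8 <= 9: removed
Therefore result = {'b': 17}.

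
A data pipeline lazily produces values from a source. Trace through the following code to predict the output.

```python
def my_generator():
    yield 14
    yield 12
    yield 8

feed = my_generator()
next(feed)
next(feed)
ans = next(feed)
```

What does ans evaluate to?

Step 1: my_generator() creates a generator.
Step 2: next(feed) yields 14 (consumed and discarded).
Step 3: next(feed) yields 12 (consumed and discarded).
Step 4: next(feed) yields 8, assigned to ans.
Therefore ans = 8.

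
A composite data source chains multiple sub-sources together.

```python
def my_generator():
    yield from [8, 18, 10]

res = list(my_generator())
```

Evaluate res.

Step 1: yield from delegates to the iterable, yielding each element.
Step 2: Collected values: [8, 18, 10].
Therefore res = [8, 18, 10].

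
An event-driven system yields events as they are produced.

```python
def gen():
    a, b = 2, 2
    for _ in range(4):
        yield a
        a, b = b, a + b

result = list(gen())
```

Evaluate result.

Step 1: Fibonacci-like sequence starting with a=2, b=2:
  Iteration 1: yield a=2, then a,b = 2,4
  Iteration 2: yield a=2, then a,b = 4,6
  Iteration 3: yield a=4, then a,b = 6,10
  Iteration 4: yield a=6, then a,b = 10,16
Therefore result = [2, 2, 4, 6].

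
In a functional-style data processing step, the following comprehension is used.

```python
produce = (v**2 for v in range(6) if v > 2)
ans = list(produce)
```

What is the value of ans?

Step 1: For range(6), keep v > 2, then square:
  v=0: 0 <= 2, excluded
  v=1: 1 <= 2, excluded
  v=2: 2 <= 2, excluded
  v=3: 3 > 2, yield 3**2 = 9
  v=4: 4 > 2, yield 4**2 = 16
  v=5: 5 > 2, yield 5**2 = 25
Therefore ans = [9, 16, 25].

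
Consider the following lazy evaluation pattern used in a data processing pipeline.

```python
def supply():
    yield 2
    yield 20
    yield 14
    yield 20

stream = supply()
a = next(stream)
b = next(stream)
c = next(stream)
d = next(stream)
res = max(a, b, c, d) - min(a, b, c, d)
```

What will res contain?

Step 1: Create generator and consume all values:
  a = next(stream) = 2
  b = next(stream) = 20
  c = next(stream) = 14
  d = next(stream) = 20
Step 2: max = 20, min = 2, res = 20 - 2 = 18.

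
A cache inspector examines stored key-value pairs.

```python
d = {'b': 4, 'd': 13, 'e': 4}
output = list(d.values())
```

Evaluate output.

Step 1: d.values() returns the dictionary values in insertion order.
Therefore output = [4, 13, 4].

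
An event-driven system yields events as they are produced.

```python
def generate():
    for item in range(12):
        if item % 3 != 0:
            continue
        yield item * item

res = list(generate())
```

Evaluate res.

Step 1: Only yield item**2 when item is divisible by 3:
  item=0: 0 % 3 == 0, yield 0**2 = 0
  item=3: 3 % 3 == 0, yield 3**2 = 9
  item=6: 6 % 3 == 0, yield 6**2 = 36
  item=9: 9 % 3 == 0, yield 9**2 = 81
Therefore res = [0, 9, 36, 81].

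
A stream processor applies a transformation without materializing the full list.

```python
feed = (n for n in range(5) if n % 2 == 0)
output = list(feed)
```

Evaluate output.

Step 1: Filter range(5) keeping only even values:
  n=0: even, included
  n=1: odd, excluded
  n=2: even, included
  n=3: odd, excluded
  n=4: even, included
Therefore output = [0, 2, 4].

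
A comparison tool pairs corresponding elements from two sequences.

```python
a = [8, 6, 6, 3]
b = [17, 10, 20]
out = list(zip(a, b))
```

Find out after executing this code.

Step 1: zip stops at shortest (len(a)=4, len(b)=3):
  Index 0: (8, 17)
  Index 1: (6, 10)
  Index 2: (6, 20)
Step 2: Last element of a (3) has no pair, dropped.
Therefore out = [(8, 17), (6, 10), (6, 20)].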